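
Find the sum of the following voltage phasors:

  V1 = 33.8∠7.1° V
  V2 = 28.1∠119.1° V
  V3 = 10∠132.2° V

Step 1 — Convert each phasor to rectangular form:
  V1 = 33.8·(cos(7.1°) + j·sin(7.1°)) = 33.54 + j4.178 V
  V2 = 28.1·(cos(119.1°) + j·sin(119.1°)) = -13.67 + j24.55 V
  V3 = 10·(cos(132.2°) + j·sin(132.2°)) = -6.717 + j7.408 V
Step 2 — Sum components: V_total = 13.16 + j36.14 V.
Step 3 — Convert to polar: |V_total| = 38.46 V, ∠V_total = 70.0°.

V_total = 38.46∠70.0° V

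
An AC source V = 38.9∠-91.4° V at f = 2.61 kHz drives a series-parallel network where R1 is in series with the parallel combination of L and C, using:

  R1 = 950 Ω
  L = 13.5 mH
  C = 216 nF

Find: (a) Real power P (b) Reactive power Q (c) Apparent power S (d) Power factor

Step 1 — Angular frequency: ω = 2π·f = 2π·2610 = 1.64e+04 rad/s.
Step 2 — Component impedances:
  R1: Z = R = 950 Ω
  L: Z = jωL = j·1.64e+04·0.0135 = 0 + j221.4 Ω
  C: Z = 1/(jωC) = -j/(ω·C) = 0 - j282.3 Ω
Step 3 — Parallel branch: L || C = 1/(1/L + 1/C) = 0 + j1026 Ω.
Step 4 — Series with R1: Z_total = R1 + (L || C) = 950 + j1026 Ω = 1398∠47.2° Ω.
Step 5 — Source phasor: V = 38.9∠-91.4° V = -0.9504 - j38.89 V.
Step 6 — Current: I = V / Z = -0.02087 - j0.0184 A = 0.02782∠-138.6° A.
Step 7 — Complex power: S = V·I* = 0.7353 + j0.7941 VA.
Step 8 — Real power: P = Re(S) = 0.7353 W.
Step 9 — Reactive power: Q = Im(S) = 0.7941 VAR.
Step 10 — Apparent power: |S| = 1.082 VA.
Step 11 — Power factor: PF = P/|S| = 0.6794 (lagging).

(a) P = 0.7353 W  (b) Q = 0.7941 VAR  (c) S = 1.082 VA  (d) PF = 0.6794 (lagging)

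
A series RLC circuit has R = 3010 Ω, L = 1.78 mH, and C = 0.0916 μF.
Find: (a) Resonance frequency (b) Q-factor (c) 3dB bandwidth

Step 1 — Resonance condition Im(Z)=0 gives ω₀ = 1/√(LC).
Step 2 — ω₀ = 1/√(0.00178·9.16e-08) = 7.831e+04 rad/s.
Step 3 — f₀ = ω₀/(2π) = 1.246e+04 Hz.
Step 4 — Series Q: Q = ω₀L/R = 7.831e+04·0.00178/3010 = 0.04631.
Step 5 — 3dB bandwidth: Δω = ω₀/Q = 1.691e+06 rad/s; BW = Δω/(2π) = 2.691e+05 Hz.

(a) f₀ = 1.246e+04 Hz  (b) Q = 0.04631  (c) BW = 2.691e+05 Hz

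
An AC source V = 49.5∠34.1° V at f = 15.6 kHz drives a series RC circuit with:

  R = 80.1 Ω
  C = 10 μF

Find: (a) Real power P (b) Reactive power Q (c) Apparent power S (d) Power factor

Step 1 — Angular frequency: ω = 2π·f = 2π·1.56e+04 = 9.802e+04 rad/s.
Step 2 — Component impedances:
  R: Z = R = 80.1 Ω
  C: Z = 1/(jωC) = -j/(ω·C) = 0 - j1.02 Ω
Step 3 — Series combination: Z_total = R + C = 80.1 - j1.02 Ω = 80.11∠-0.7° Ω.
Step 4 — Source phasor: V = 49.5∠34.1° V = 40.99 + j27.75 V.
Step 5 — Current: I = V / Z = 0.5072 + j0.3529 A = 0.6179∠34.8° A.
Step 6 — Complex power: S = V·I* = 30.58 - j0.3896 VA.
Step 7 — Real power: P = Re(S) = 30.58 W.
Step 8 — Reactive power: Q = Im(S) = -0.3896 VAR.
Step 9 — Apparent power: |S| = 30.59 VA.
Step 10 — Power factor: PF = P/|S| = 0.9999 (leading).

(a) P = 30.58 W  (b) Q = -0.3896 VAR  (c) S = 30.59 VA  (d) PF = 0.9999 (leading)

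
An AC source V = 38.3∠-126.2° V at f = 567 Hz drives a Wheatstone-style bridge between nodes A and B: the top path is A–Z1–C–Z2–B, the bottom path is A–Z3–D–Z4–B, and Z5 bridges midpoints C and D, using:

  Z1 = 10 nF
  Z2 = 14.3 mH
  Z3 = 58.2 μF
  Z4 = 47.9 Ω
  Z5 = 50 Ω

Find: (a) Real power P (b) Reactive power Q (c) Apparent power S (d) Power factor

Step 1 — Angular frequency: ω = 2π·f = 2π·567 = 3563 rad/s.
Step 2 — Component impedances:
  Z1: Z = 1/(jωC) = -j/(ω·C) = 0 - j2.807e+04 Ω
  Z2: Z = jωL = j·3563·0.0143 = 0 + j50.94 Ω
  Z3: Z = 1/(jωC) = -j/(ω·C) = 0 - j4.823 Ω
  Z4: Z = R = 47.9 Ω
  Z5: Z = R = 50 Ω
Step 3 — Bridge requires nodal analysis (the Z5 bridge couples midpoints C and D, so the two paths cannot be reduced to a simple series/parallel combination). Setting node B to ground and injecting 1 A at node A, the 3-node admittance system at A, C, D solves to V_A = Z_AB = 29.44 + j4.769 Ω = 29.82∠9.2° Ω.
Step 4 — Source phasor: V = 38.3∠-126.2° V = -22.62 - j30.91 V.
Step 5 — Current: I = V / Z = -0.9145 - j0.9018 A = 1.284∠-135.4° A.
Step 6 — Complex power: S = V·I* = 48.56 + j7.866 VA.
Step 7 — Real power: P = Re(S) = 48.56 W.
Step 8 — Reactive power: Q = Im(S) = 7.866 VAR.
Step 9 — Apparent power: |S| = 49.19 VA.
Step 10 — Power factor: PF = P/|S| = 0.9871 (lagging).

(a) P = 48.56 W  (b) Q = 7.866 VAR  (c) S = 49.19 VA  (d) PF = 0.9871 (lagging)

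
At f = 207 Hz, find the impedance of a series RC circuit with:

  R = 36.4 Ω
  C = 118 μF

Step 1 — Angular frequency: ω = 2π·f = 2π·207 = 1301 rad/s.
Step 2 — Component impedances:
  R: Z = R = 36.4 Ω
  C: Z = 1/(jωC) = -j/(ω·C) = 0 - j6.516 Ω
Step 3 — Series combination: Z_total = R + C = 36.4 - j6.516 Ω = 36.98∠-10.1° Ω.

Z = 36.4 - j6.516 Ω = 36.98∠-10.1° Ω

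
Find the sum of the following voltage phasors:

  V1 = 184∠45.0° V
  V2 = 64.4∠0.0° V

Step 1 — Convert each phasor to rectangular form:
  V1 = 184·(cos(45.0°) + j·sin(45.0°)) = 130.1 + j130.1 V
  V2 = 64.4·(cos(0.0°) + j·sin(0.0°)) = 64.4 V
Step 2 — Sum components: V_total = 194.5 + j130.1 V.
Step 3 — Convert to polar: |V_total| = 234 V, ∠V_total = 33.8°.

V_total = 234∠33.8° V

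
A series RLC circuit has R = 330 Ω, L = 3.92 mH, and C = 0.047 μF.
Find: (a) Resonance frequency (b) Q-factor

Step 1 — Resonance condition Im(Z)=0 gives ω₀ = 1/√(LC).
Step 2 — ω₀ = 1/√(0.00392·4.7e-08) = 7.367e+04 rad/s.
Step 3 — f₀ = ω₀/(2π) = 1.173e+04 Hz.
Step 4 — Series Q: Q = ω₀L/R = 7.367e+04·0.00392/330 = 0.8751.

(a) f₀ = 1.173e+04 Hz  (b) Q = 0.8751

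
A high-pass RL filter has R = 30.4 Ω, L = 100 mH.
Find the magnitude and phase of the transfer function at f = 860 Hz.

Step 1 — Angular frequency: ω = 2π·860 = 5404 rad/s.
Step 2 — Transfer function: H(jω) = jωL/(R + jωL).
Step 3 — Numerator jωL = j·540.4; denominator R + jωL = 30.4 + j540.4.
Step 4 — H = 0.9968 + j0.05608.
Step 5 — Magnitude: |H| = 0.9984 (-0.0 dB); phase: φ = 3.2°.

|H| = 0.9984 (-0.0 dB), φ = 3.2°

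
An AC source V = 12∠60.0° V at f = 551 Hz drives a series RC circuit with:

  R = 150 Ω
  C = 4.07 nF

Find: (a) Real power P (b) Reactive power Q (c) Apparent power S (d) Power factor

Step 1 — Angular frequency: ω = 2π·f = 2π·551 = 3462 rad/s.
Step 2 — Component impedances:
  R: Z = R = 150 Ω
  C: Z = 1/(jωC) = -j/(ω·C) = 0 - j7.097e+04 Ω
Step 3 — Series combination: Z_total = R + C = 150 - j7.097e+04 Ω = 7.097e+04∠-89.9° Ω.
Step 4 — Source phasor: V = 12∠60.0° V = 6 + j10.39 V.
Step 5 — Current: I = V / Z = -0.0001463 + j8.485e-05 A = 0.0001691∠149.9° A.
Step 6 — Complex power: S = V·I* = 4.288e-06 - j0.002029 VA.
Step 7 — Real power: P = Re(S) = 4.288e-06 W.
Step 8 — Reactive power: Q = Im(S) = -0.002029 VAR.
Step 9 — Apparent power: |S| = 0.002029 VA.
Step 10 — Power factor: PF = P/|S| = 0.002114 (leading).

(a) P = 4.288e-06 W  (b) Q = -0.002029 VAR  (c) S = 0.002029 VA  (d) PF = 0.002114 (leading)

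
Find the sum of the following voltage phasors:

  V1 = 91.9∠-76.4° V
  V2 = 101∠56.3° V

Step 1 — Convert each phasor to rectangular form:
  V1 = 91.9·(cos(-76.4°) + j·sin(-76.4°)) = 21.61 - j89.32 V
  V2 = 101·(cos(56.3°) + j·sin(56.3°)) = 56.04 + j84.03 V
Step 2 — Sum components: V_total = 77.65 - j5.296 V.
Step 3 — Convert to polar: |V_total| = 77.83 V, ∠V_total = -3.9°.

V_total = 77.83∠-3.9° V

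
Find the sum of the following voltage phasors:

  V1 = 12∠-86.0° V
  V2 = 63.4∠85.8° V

Step 1 — Convert each phasor to rectangular form:
  V1 = 12·(cos(-86.0°) + j·sin(-86.0°)) = 0.8371 - j11.97 V
  V2 = 63.4·(cos(85.8°) + j·sin(85.8°)) = 4.643 + j63.23 V
Step 2 — Sum components: V_total = 5.48 + j51.26 V.
Step 3 — Convert to polar: |V_total| = 51.55 V, ∠V_total = 83.9°.

V_total = 51.55∠83.9° V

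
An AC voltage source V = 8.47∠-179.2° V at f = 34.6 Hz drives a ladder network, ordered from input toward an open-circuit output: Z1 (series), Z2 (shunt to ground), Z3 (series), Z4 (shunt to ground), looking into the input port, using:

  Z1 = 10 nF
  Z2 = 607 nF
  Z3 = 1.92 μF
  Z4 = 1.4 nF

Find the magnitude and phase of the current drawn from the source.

Step 1 — Angular frequency: ω = 2π·f = 2π·34.6 = 217.4 rad/s.
Step 2 — Component impedances:
  Z1: Z = 1/(jωC) = -j/(ω·C) = 0 - j4.6e+05 Ω
  Z2: Z = 1/(jωC) = -j/(ω·C) = 0 - j7578 Ω
  Z3: Z = 1/(jωC) = -j/(ω·C) = 0 - j2396 Ω
  Z4: Z = 1/(jωC) = -j/(ω·C) = 0 - j3.286e+06 Ω
Step 3 — Ladder network (open output): work backward from the far end, alternating series and parallel combinations. Z_in = 0 - j4.675e+05 Ω = 4.675e+05∠-90.0° Ω.
Step 4 — Source phasor: V = 8.47∠-179.2° V = -8.469 - j0.1183 V.
Step 5 — Ohm's law: I = V / Z_total = (-8.469 - j0.1183) / (0 - j4.675e+05) = 2.529e-07 - j1.811e-05 A.
Step 6 — Convert to polar: |I| = 1.812e-05 A, ∠I = -89.2°.

I = 1.812e-05∠-89.2° A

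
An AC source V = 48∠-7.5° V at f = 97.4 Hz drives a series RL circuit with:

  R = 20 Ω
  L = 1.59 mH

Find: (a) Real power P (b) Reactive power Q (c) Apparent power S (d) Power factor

Step 1 — Angular frequency: ω = 2π·f = 2π·97.4 = 612 rad/s.
Step 2 — Component impedances:
  R: Z = R = 20 Ω
  L: Z = jωL = j·612·0.00159 = 0 + j0.9731 Ω
Step 3 — Series combination: Z_total = R + L = 20 + j0.9731 Ω = 20.02∠2.8° Ω.
Step 4 — Source phasor: V = 48∠-7.5° V = 47.59 - j6.265 V.
Step 5 — Current: I = V / Z = 2.359 - j0.428 A = 2.397∠-10.3° A.
Step 6 — Complex power: S = V·I* = 114.9 + j5.592 VA.
Step 7 — Real power: P = Re(S) = 114.9 W.
Step 8 — Reactive power: Q = Im(S) = 5.592 VAR.
Step 9 — Apparent power: |S| = 115.1 VA.
Step 10 — Power factor: PF = P/|S| = 0.9988 (lagging).

(a) P = 114.9 W  (b) Q = 5.592 VAR  (c) S = 115.1 VA  (d) PF = 0.9988 (lagging)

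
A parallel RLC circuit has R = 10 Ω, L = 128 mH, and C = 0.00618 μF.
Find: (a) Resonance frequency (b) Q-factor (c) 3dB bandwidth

Step 1 — Resonance: ω₀ = 1/√(LC) = 1/√(0.128·6.18e-09) = 3.556e+04 rad/s.
Step 2 — f₀ = ω₀/(2π) = 5659 Hz.
Step 3 — Parallel Q: Q = R/(ω₀L) = 10/(3.556e+04·0.128) = 0.002197.
Step 4 — Bandwidth: Δω = ω₀/Q = 1.618e+07 rad/s; BW = Δω/(2π) = 2.575e+06 Hz.

(a) f₀ = 5659 Hz  (b) Q = 0.002197  (c) BW = 2.575e+06 Hz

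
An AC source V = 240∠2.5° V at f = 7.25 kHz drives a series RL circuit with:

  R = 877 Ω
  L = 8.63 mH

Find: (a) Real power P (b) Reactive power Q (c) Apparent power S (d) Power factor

Step 1 — Angular frequency: ω = 2π·f = 2π·7250 = 4.555e+04 rad/s.
Step 2 — Component impedances:
  R: Z = R = 877 Ω
  L: Z = jωL = j·4.555e+04·0.00863 = 0 + j393.1 Ω
Step 3 — Series combination: Z_total = R + L = 877 + j393.1 Ω = 961.1∠24.1° Ω.
Step 4 — Source phasor: V = 240∠2.5° V = 239.8 + j10.47 V.
Step 5 — Current: I = V / Z = 0.2321 - j0.09211 A = 0.2497∠-21.6° A.
Step 6 — Complex power: S = V·I* = 54.69 + j24.52 VA.
Step 7 — Real power: P = Re(S) = 54.69 W.
Step 8 — Reactive power: Q = Im(S) = 24.52 VAR.
Step 9 — Apparent power: |S| = 59.93 VA.
Step 10 — Power factor: PF = P/|S| = 0.9125 (lagging).

(a) P = 54.69 W  (b) Q = 24.52 VAR  (c) S = 59.93 VA  (d) PF = 0.9125 (lagging)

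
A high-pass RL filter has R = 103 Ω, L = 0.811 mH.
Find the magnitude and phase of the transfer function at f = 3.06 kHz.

Step 1 — Angular frequency: ω = 2π·3060 = 1.923e+04 rad/s.
Step 2 — Transfer function: H(jω) = jωL/(R + jωL).
Step 3 — Numerator jωL = j·15.59; denominator R + jωL = 103 + j15.59.
Step 4 — H = 0.0224 + j0.148.
Step 5 — Magnitude: |H| = 0.1497 (-16.5 dB); phase: φ = 81.4°.

|H| = 0.1497 (-16.5 dB), φ = 81.4°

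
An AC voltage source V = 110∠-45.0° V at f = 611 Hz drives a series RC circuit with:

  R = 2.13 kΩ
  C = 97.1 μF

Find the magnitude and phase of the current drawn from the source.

Step 1 — Angular frequency: ω = 2π·f = 2π·611 = 3839 rad/s.
Step 2 — Component impedances:
  R: Z = R = 2130 Ω
  C: Z = 1/(jωC) = -j/(ω·C) = 0 - j2.683 Ω
Step 3 — Series combination: Z_total = R + C = 2130 - j2.683 Ω = 2130∠-0.1° Ω.
Step 4 — Source phasor: V = 110∠-45.0° V = 77.78 - j77.78 V.
Step 5 — Ohm's law: I = V / Z_total = (77.78 - j77.78) / (2130 - j2.683) = 0.03656 - j0.03647 A.
Step 6 — Convert to polar: |I| = 0.05164 A, ∠I = -44.9°.

I = 0.05164∠-44.9° A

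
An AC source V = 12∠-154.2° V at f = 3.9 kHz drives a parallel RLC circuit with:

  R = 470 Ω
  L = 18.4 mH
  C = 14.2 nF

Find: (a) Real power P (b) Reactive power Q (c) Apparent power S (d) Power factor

Step 1 — Angular frequency: ω = 2π·f = 2π·3900 = 2.45e+04 rad/s.
Step 2 — Component impedances:
  R: Z = R = 470 Ω
  L: Z = jωL = j·2.45e+04·0.0184 = 0 + j450.9 Ω
  C: Z = 1/(jωC) = -j/(ω·C) = 0 - j2874 Ω
Step 3 — Parallel combination: 1/Z_total = 1/R + 1/L + 1/C; Z_total = 265.2 + j233.1 Ω = 353∠41.3° Ω.
Step 4 — Source phasor: V = 12∠-154.2° V = -10.8 - j5.223 V.
Step 5 — Current: I = V / Z = -0.03275 + j0.00909 A = 0.03399∠164.5° A.
Step 6 — Complex power: S = V·I* = 0.3064 + j0.2693 VA.
Step 7 — Real power: P = Re(S) = 0.3064 W.
Step 8 — Reactive power: Q = Im(S) = 0.2693 VAR.
Step 9 — Apparent power: |S| = 0.4079 VA.
Step 10 — Power factor: PF = P/|S| = 0.7511 (lagging).

(a) P = 0.3064 W  (b) Q = 0.2693 VAR  (c) S = 0.4079 VA  (d) PF = 0.7511 (lagging)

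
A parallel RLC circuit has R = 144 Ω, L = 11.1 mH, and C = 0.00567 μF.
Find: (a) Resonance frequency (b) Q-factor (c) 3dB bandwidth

Step 1 — Resonance: ω₀ = 1/√(LC) = 1/√(0.0111·5.67e-09) = 1.261e+05 rad/s.
Step 2 — f₀ = ω₀/(2π) = 2.006e+04 Hz.
Step 3 — Parallel Q: Q = R/(ω₀L) = 144/(1.261e+05·0.0111) = 0.1029.
Step 4 — Bandwidth: Δω = ω₀/Q = 1.225e+06 rad/s; BW = Δω/(2π) = 1.949e+05 Hz.

(a) f₀ = 2.006e+04 Hz  (b) Q = 0.1029  (c) BW = 1.949e+05 Hz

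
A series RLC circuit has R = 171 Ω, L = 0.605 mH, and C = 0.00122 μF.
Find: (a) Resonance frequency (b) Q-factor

Step 1 — Resonance condition Im(Z)=0 gives ω₀ = 1/√(LC).
Step 2 — ω₀ = 1/√(0.000605·1.22e-09) = 1.164e+06 rad/s.
Step 3 — f₀ = ω₀/(2π) = 1.853e+05 Hz.
Step 4 — Series Q: Q = ω₀L/R = 1.164e+06·0.000605/171 = 4.118.

(a) f₀ = 1.853e+05 Hz  (b) Q = 4.118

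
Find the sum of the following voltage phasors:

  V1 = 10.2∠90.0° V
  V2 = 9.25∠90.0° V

Step 1 — Convert each phasor to rectangular form:
  V1 = 10.2·(cos(90.0°) + j·sin(90.0°)) = 0 + j10.2 V
  V2 = 9.25·(cos(90.0°) + j·sin(90.0°)) = 0 + j9.25 V
Step 2 — Sum components: V_total = 0 + j19.45 V.
Step 3 — Convert to polar: |V_total| = 19.45 V, ∠V_total = 90.0°.

V_total = 19.45∠90.0° V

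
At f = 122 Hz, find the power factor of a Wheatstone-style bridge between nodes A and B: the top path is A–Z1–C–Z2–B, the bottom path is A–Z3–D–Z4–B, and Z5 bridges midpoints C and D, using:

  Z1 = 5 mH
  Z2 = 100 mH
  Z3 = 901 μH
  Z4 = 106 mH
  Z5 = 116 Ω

Step 1 — Angular frequency: ω = 2π·f = 2π·122 = 766.5 rad/s.
Step 2 — Component impedances:
  Z1: Z = jωL = j·766.5·0.005 = 0 + j3.833 Ω
  Z2: Z = jωL = j·766.5·0.1 = 0 + j76.65 Ω
  Z3: Z = jωL = j·766.5·0.000901 = 0 + j0.6907 Ω
  Z4: Z = jωL = j·766.5·0.106 = 0 + j81.25 Ω
  Z5: Z = R = 116 Ω
Step 3 — Bridge requires nodal analysis (the Z5 bridge couples midpoints C and D, so the two paths cannot be reduced to a simple series/parallel combination). Setting node B to ground and injecting 1 A at node A, the 3-node admittance system at A, C, D solves to V_A = Z_AB = 0.0218 + j40.6 Ω = 40.6∠90.0° Ω.
Step 4 — Power factor: PF = cos(φ) = Re(Z)/|Z| = 0.0218/40.6 = 0.0005369.
Step 5 — Type: Im(Z) = 40.6 ⇒ lagging (phase φ = 90.0°).

PF = 0.0005369 (lagging, φ = 90.0°)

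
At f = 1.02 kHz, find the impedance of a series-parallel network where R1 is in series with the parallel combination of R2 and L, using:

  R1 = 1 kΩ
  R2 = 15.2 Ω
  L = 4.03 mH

Step 1 — Angular frequency: ω = 2π·f = 2π·1020 = 6409 rad/s.
Step 2 — Component impedances:
  R1: Z = R = 1000 Ω
  R2: Z = R = 15.2 Ω
  L: Z = jωL = j·6409·0.00403 = 0 + j25.83 Ω
Step 3 — Parallel branch: R2 || L = 1/(1/R2 + 1/L) = 11.29 + j6.644 Ω.
Step 4 — Series with R1: Z_total = R1 + (R2 || L) = 1011 + j6.644 Ω = 1011∠0.4° Ω.

Z = 1011 + j6.644 Ω = 1011∠0.4° Ω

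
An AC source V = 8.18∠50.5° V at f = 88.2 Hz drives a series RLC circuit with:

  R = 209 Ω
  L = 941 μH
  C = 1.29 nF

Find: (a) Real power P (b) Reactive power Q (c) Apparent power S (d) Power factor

Step 1 — Angular frequency: ω = 2π·f = 2π·88.2 = 554.2 rad/s.
Step 2 — Component impedances:
  R: Z = R = 209 Ω
  L: Z = jωL = j·554.2·0.000941 = 0 + j0.5215 Ω
  C: Z = 1/(jωC) = -j/(ω·C) = 0 - j1.399e+06 Ω
Step 3 — Series combination: Z_total = R + L + C = 209 - j1.399e+06 Ω = 1.399e+06∠-90.0° Ω.
Step 4 — Source phasor: V = 8.18∠50.5° V = 5.203 + j6.312 V.
Step 5 — Current: I = V / Z = -4.512e-06 + j3.72e-06 A = 5.848e-06∠140.5° A.
Step 6 — Complex power: S = V·I* = 7.147e-09 - j4.783e-05 VA.
Step 7 — Real power: P = Re(S) = 7.147e-09 W.
Step 8 — Reactive power: Q = Im(S) = -4.783e-05 VAR.
Step 9 — Apparent power: |S| = 4.783e-05 VA.
Step 10 — Power factor: PF = P/|S| = 0.0001494 (leading).

(a) P = 7.147e-09 W  (b) Q = -4.783e-05 VAR  (c) S = 4.783e-05 VA  (d) PF = 0.0001494 (leading)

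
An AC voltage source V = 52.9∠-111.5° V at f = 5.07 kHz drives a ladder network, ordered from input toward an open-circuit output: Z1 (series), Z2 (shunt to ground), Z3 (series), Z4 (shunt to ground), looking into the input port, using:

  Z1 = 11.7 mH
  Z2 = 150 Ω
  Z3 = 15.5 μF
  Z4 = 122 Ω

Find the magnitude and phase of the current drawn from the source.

Step 1 — Angular frequency: ω = 2π·f = 2π·5070 = 3.186e+04 rad/s.
Step 2 — Component impedances:
  Z1: Z = jωL = j·3.186e+04·0.0117 = 0 + j372.7 Ω
  Z2: Z = R = 150 Ω
  Z3: Z = 1/(jωC) = -j/(ω·C) = 0 - j2.025 Ω
  Z4: Z = R = 122 Ω
Step 3 — Ladder network (open output): work backward from the far end, alternating series and parallel combinations. Z_in = 67.28 + j372.1 Ω = 378.1∠79.8° Ω.
Step 4 — Source phasor: V = 52.9∠-111.5° V = -19.39 - j49.22 V.
Step 5 — Ohm's law: I = V / Z_total = (-19.39 - j49.22) / (67.28 + j372.1) = -0.1372 + j0.02729 A.
Step 6 — Convert to polar: |I| = 0.1399 A, ∠I = 168.7°.

I = 0.1399∠168.7° A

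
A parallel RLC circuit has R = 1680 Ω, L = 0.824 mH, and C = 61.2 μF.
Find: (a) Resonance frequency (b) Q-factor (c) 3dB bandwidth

Step 1 — Resonance: ω₀ = 1/√(LC) = 1/√(0.000824·6.12e-05) = 4453 rad/s.
Step 2 — f₀ = ω₀/(2π) = 708.7 Hz.
Step 3 — Parallel Q: Q = R/(ω₀L) = 1680/(4453·0.000824) = 457.8.
Step 4 — Bandwidth: Δω = ω₀/Q = 9.726 rad/s; BW = Δω/(2π) = 1.548 Hz.

(a) f₀ = 708.7 Hz  (b) Q = 457.8  (c) BW = 1.548 Hz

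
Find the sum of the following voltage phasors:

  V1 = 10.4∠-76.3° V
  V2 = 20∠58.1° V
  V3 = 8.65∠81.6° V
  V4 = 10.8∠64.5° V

Step 1 — Convert each phasor to rectangular form:
  V1 = 10.4·(cos(-76.3°) + j·sin(-76.3°)) = 2.463 - j10.1 V
  V2 = 20·(cos(58.1°) + j·sin(58.1°)) = 10.57 + j16.98 V
  V3 = 8.65·(cos(81.6°) + j·sin(81.6°)) = 1.264 + j8.557 V
  V4 = 10.8·(cos(64.5°) + j·sin(64.5°)) = 4.65 + j9.748 V
Step 2 — Sum components: V_total = 18.95 + j25.18 V.
Step 3 — Convert to polar: |V_total| = 31.51 V, ∠V_total = 53.0°.

V_total = 31.51∠53.0° V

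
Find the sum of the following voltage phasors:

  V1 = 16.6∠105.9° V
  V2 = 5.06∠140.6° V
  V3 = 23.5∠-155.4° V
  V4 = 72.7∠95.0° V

Step 1 — Convert each phasor to rectangular form:
  V1 = 16.6·(cos(105.9°) + j·sin(105.9°)) = -4.548 + j15.96 V
  V2 = 5.06·(cos(140.6°) + j·sin(140.6°)) = -3.91 + j3.212 V
  V3 = 23.5·(cos(-155.4°) + j·sin(-155.4°)) = -21.37 - j9.783 V
  V4 = 72.7·(cos(95.0°) + j·sin(95.0°)) = -6.336 + j72.42 V
Step 2 — Sum components: V_total = -36.16 + j81.82 V.
Step 3 — Convert to polar: |V_total| = 89.45 V, ∠V_total = 113.8°.

V_total = 89.45∠113.8° V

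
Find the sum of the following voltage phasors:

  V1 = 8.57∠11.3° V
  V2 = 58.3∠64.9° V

Step 1 — Convert each phasor to rectangular form:
  V1 = 8.57·(cos(11.3°) + j·sin(11.3°)) = 8.404 + j1.679 V
  V2 = 58.3·(cos(64.9°) + j·sin(64.9°)) = 24.73 + j52.79 V
Step 2 — Sum components: V_total = 33.13 + j54.47 V.
Step 3 — Convert to polar: |V_total| = 63.76 V, ∠V_total = 58.7°.

V_total = 63.76∠58.7° V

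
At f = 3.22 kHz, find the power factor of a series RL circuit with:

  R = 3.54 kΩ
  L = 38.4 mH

Step 1 — Angular frequency: ω = 2π·f = 2π·3220 = 2.023e+04 rad/s.
Step 2 — Component impedances:
  R: Z = R = 3540 Ω
  L: Z = jωL = j·2.023e+04·0.0384 = 0 + j776.9 Ω
Step 3 — Series combination: Z_total = R + L = 3540 + j776.9 Ω = 3624∠12.4° Ω.
Step 4 — Power factor: PF = cos(φ) = Re(Z)/|Z| = 3540/3624 = 0.9768.
Step 5 — Type: Im(Z) = 776.9 ⇒ lagging (phase φ = 12.4°).

PF = 0.9768 (lagging, φ = 12.4°)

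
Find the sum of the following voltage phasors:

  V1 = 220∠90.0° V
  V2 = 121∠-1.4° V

Step 1 — Convert each phasor to rectangular form:
  V1 = 220·(cos(90.0°) + j·sin(90.0°)) = 0 + j220 V
  V2 = 121·(cos(-1.4°) + j·sin(-1.4°)) = 121 - j2.956 V
Step 2 — Sum components: V_total = 121 + j217 V.
Step 3 — Convert to polar: |V_total| = 248.5 V, ∠V_total = 60.9°.

V_total = 248.5∠60.9° V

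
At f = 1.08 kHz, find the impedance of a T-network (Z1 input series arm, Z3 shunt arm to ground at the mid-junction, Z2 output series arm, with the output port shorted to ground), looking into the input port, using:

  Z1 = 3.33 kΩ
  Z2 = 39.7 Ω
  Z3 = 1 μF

Step 1 — Angular frequency: ω = 2π·f = 2π·1080 = 6786 rad/s.
Step 2 — Component impedances:
  Z1: Z = R = 3330 Ω
  Z2: Z = R = 39.7 Ω
  Z3: Z = 1/(jωC) = -j/(ω·C) = 0 - j147.4 Ω
Step 3 — With the output port shorted to ground, the output series arm Z2 runs from the junction to ground; the shunt arm Z3 also runs from the junction to ground. They appear in parallel: Z3 || Z2 = 37.01 - j9.971 Ω.
Step 4 — Series with input arm Z1: Z_in = Z1 + (Z3 || Z2) = 3367 - j9.971 Ω = 3367∠-0.2° Ω.

Z = 3367 - j9.971 Ω = 3367∠-0.2° Ω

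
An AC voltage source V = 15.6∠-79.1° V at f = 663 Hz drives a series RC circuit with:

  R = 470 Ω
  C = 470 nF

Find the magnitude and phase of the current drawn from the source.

Step 1 — Angular frequency: ω = 2π·f = 2π·663 = 4166 rad/s.
Step 2 — Component impedances:
  R: Z = R = 470 Ω
  C: Z = 1/(jωC) = -j/(ω·C) = 0 - j510.8 Ω
Step 3 — Series combination: Z_total = R + C = 470 - j510.8 Ω = 694.1∠-47.4° Ω.
Step 4 — Source phasor: V = 15.6∠-79.1° V = 2.95 - j15.32 V.
Step 5 — Ohm's law: I = V / Z_total = (2.95 - j15.32) / (470 - j510.8) = 0.01912 - j0.01182 A.
Step 6 — Convert to polar: |I| = 0.02248 A, ∠I = -31.7°.

I = 0.02248∠-31.7° A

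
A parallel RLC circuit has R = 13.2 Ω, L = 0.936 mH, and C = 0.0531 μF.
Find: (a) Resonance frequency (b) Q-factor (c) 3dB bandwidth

Step 1 — Resonance: ω₀ = 1/√(LC) = 1/√(0.000936·5.31e-08) = 1.418e+05 rad/s.
Step 2 — f₀ = ω₀/(2π) = 2.258e+04 Hz.
Step 3 — Parallel Q: Q = R/(ω₀L) = 13.2/(1.418e+05·0.000936) = 0.09942.
Step 4 — Bandwidth: Δω = ω₀/Q = 1.427e+06 rad/s; BW = Δω/(2π) = 2.271e+05 Hz.

(a) f₀ = 2.258e+04 Hz  (b) Q = 0.09942  (c) BW = 2.271e+05 Hz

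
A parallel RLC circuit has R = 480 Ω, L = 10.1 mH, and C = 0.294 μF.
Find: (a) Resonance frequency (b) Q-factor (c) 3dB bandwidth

Step 1 — Resonance: ω₀ = 1/√(LC) = 1/√(0.0101·2.94e-07) = 1.835e+04 rad/s.
Step 2 — f₀ = ω₀/(2π) = 2921 Hz.
Step 3 — Parallel Q: Q = R/(ω₀L) = 480/(1.835e+04·0.0101) = 2.59.
Step 4 — Bandwidth: Δω = ω₀/Q = 7086 rad/s; BW = Δω/(2π) = 1128 Hz.

(a) f₀ = 2921 Hz  (b) Q = 2.59  (c) BW = 1128 Hz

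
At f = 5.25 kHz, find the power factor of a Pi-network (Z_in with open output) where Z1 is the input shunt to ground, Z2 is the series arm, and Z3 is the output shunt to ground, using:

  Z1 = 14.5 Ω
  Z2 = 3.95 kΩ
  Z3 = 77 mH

Step 1 — Angular frequency: ω = 2π·f = 2π·5250 = 3.299e+04 rad/s.
Step 2 — Component impedances:
  Z1: Z = R = 14.5 Ω
  Z2: Z = R = 3950 Ω
  Z3: Z = jωL = j·3.299e+04·0.077 = 0 + j2540 Ω
Step 3 — With open output, the series arm Z2 and the output shunt Z3 appear in series to ground: Z2 + Z3 = 3950 + j2540 Ω.
Step 4 — Parallel with input shunt Z1: Z_in = Z1 || (Z2 + Z3) = 14.46 + j0.02409 Ω = 14.46∠0.1° Ω.
Step 5 — Power factor: PF = cos(φ) = Re(Z)/|Z| = 14.46/14.46 = 1.
Step 6 — Type: Im(Z) = 0.02409 ⇒ lagging (phase φ = 0.1°).

PF = 1 (lagging, φ = 0.1°)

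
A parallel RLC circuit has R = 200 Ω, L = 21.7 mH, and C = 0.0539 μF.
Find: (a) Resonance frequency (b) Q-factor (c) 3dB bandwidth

Step 1 — Resonance: ω₀ = 1/√(LC) = 1/√(0.0217·5.39e-08) = 2.924e+04 rad/s.
Step 2 — f₀ = ω₀/(2π) = 4654 Hz.
Step 3 — Parallel Q: Q = R/(ω₀L) = 200/(2.924e+04·0.0217) = 0.3152.
Step 4 — Bandwidth: Δω = ω₀/Q = 9.276e+04 rad/s; BW = Δω/(2π) = 1.476e+04 Hz.

(a) f₀ = 4654 Hz  (b) Q = 0.3152  (c) BW = 1.476e+04 Hz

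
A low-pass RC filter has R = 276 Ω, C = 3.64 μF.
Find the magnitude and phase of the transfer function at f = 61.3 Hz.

Step 1 — Angular frequency: ω = 2π·61.3 = 385.2 rad/s.
Step 2 — Transfer function: H(jω) = 1/(1 + jωRC).
Step 3 — Denominator: 1 + jωRC = 1 + j·385.2·276·3.64e-06 = 1 + j0.3869.
Step 4 — H = 0.8698 - j0.3366.
Step 5 — Magnitude: |H| = 0.9326 (-0.6 dB); phase: φ = -21.2°.

|H| = 0.9326 (-0.6 dB), φ = -21.2°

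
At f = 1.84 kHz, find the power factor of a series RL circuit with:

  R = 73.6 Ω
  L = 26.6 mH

Step 1 — Angular frequency: ω = 2π·f = 2π·1840 = 1.156e+04 rad/s.
Step 2 — Component impedances:
  R: Z = R = 73.6 Ω
  L: Z = jωL = j·1.156e+04·0.0266 = 0 + j307.5 Ω
Step 3 — Series combination: Z_total = R + L = 73.6 + j307.5 Ω = 316.2∠76.5° Ω.
Step 4 — Power factor: PF = cos(φ) = Re(Z)/|Z| = 73.6/316.2 = 0.2328.
Step 5 — Type: Im(Z) = 307.5 ⇒ lagging (phase φ = 76.5°).

PF = 0.2328 (lagging, φ = 76.5°)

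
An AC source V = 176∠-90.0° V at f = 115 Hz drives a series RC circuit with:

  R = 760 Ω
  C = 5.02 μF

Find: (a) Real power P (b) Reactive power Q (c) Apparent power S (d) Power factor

Step 1 — Angular frequency: ω = 2π·f = 2π·115 = 722.6 rad/s.
Step 2 — Component impedances:
  R: Z = R = 760 Ω
  C: Z = 1/(jωC) = -j/(ω·C) = 0 - j275.7 Ω
Step 3 — Series combination: Z_total = R + C = 760 - j275.7 Ω = 808.5∠-19.9° Ω.
Step 4 — Source phasor: V = 176∠-90.0° V = 0 - j176 V.
Step 5 — Current: I = V / Z = 0.07424 - j0.2046 A = 0.2177∠-70.1° A.
Step 6 — Complex power: S = V·I* = 36.02 - j13.07 VA.
Step 7 — Real power: P = Re(S) = 36.02 W.
Step 8 — Reactive power: Q = Im(S) = -13.07 VAR.
Step 9 — Apparent power: |S| = 38.31 VA.
Step 10 — Power factor: PF = P/|S| = 0.9401 (leading).

(a) P = 36.02 W  (b) Q = -13.07 VAR  (c) S = 38.31 VA  (d) PF = 0.9401 (leading)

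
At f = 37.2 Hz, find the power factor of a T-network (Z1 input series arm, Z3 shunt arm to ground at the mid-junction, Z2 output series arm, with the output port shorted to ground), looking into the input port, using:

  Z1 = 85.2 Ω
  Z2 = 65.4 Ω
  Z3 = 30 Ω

Step 1 — Angular frequency: ω = 2π·f = 2π·37.2 = 233.7 rad/s.
Step 2 — Component impedances:
  Z1: Z = R = 85.2 Ω
  Z2: Z = R = 65.4 Ω
  Z3: Z = R = 30 Ω
Step 3 — With the output port shorted to ground, the output series arm Z2 runs from the junction to ground; the shunt arm Z3 also runs from the junction to ground. They appear in parallel: Z3 || Z2 = 20.57 Ω.
Step 4 — Series with input arm Z1: Z_in = Z1 + (Z3 || Z2) = 105.8 Ω = 105.8∠0.0° Ω.
Step 5 — Power factor: PF = cos(φ) = Re(Z)/|Z| = 105.8/105.8 = 1.
Step 6 — Type: Im(Z) = 0 ⇒ unity (phase φ = 0.0°).

PF = 1 (unity, φ = 0.0°)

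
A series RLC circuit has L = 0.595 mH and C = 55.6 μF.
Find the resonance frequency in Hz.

Step 1 — Resonance condition Im(Z)=0 gives ω₀ = 1/√(LC).
Step 2 — ω₀ = 1/√(0.000595·5.56e-05) = 5498 rad/s.
Step 3 — f₀ = ω₀/(2π) = 875 Hz.

f₀ = 875 Hz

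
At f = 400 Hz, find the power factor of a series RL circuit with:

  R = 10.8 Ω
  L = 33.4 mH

Step 1 — Angular frequency: ω = 2π·f = 2π·400 = 2513 rad/s.
Step 2 — Component impedances:
  R: Z = R = 10.8 Ω
  L: Z = jωL = j·2513·0.0334 = 0 + j83.94 Ω
Step 3 — Series combination: Z_total = R + L = 10.8 + j83.94 Ω = 84.64∠82.7° Ω.
Step 4 — Power factor: PF = cos(φ) = Re(Z)/|Z| = 10.8/84.64 = 0.1276.
Step 5 — Type: Im(Z) = 83.94 ⇒ lagging (phase φ = 82.7°).

PF = 0.1276 (lagging, φ = 82.7°)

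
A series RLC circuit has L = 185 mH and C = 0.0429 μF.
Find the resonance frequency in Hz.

Step 1 — Resonance condition Im(Z)=0 gives ω₀ = 1/√(LC).
Step 2 — ω₀ = 1/√(0.185·4.29e-08) = 1.122e+04 rad/s.
Step 3 — f₀ = ω₀/(2π) = 1787 Hz.

f₀ = 1787 Hz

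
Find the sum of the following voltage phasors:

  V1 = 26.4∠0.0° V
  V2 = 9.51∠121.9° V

Step 1 — Convert each phasor to rectangular form:
  V1 = 26.4·(cos(0.0°) + j·sin(0.0°)) = 26.4 V
  V2 = 9.51·(cos(121.9°) + j·sin(121.9°)) = -5.025 + j8.074 V
Step 2 — Sum components: V_total = 21.37 + j8.074 V.
Step 3 — Convert to polar: |V_total| = 22.85 V, ∠V_total = 20.7°.

V_total = 22.85∠20.7° V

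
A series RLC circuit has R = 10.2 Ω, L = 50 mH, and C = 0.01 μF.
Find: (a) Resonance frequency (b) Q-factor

Step 1 — Resonance condition Im(Z)=0 gives ω₀ = 1/√(LC).
Step 2 — ω₀ = 1/√(0.05·1e-08) = 4.472e+04 rad/s.
Step 3 — f₀ = ω₀/(2π) = 7118 Hz.
Step 4 — Series Q: Q = ω₀L/R = 4.472e+04·0.05/10.2 = 219.2.

(a) f₀ = 7118 Hz  (b) Q = 219.2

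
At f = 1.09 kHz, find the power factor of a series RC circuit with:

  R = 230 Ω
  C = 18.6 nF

Step 1 — Angular frequency: ω = 2π·f = 2π·1090 = 6849 rad/s.
Step 2 — Component impedances:
  R: Z = R = 230 Ω
  C: Z = 1/(jωC) = -j/(ω·C) = 0 - j7850 Ω
Step 3 — Series combination: Z_total = R + C = 230 - j7850 Ω = 7854∠-88.3° Ω.
Step 4 — Power factor: PF = cos(φ) = Re(Z)/|Z| = 230/7853.6 = 0.02929.
Step 5 — Type: Im(Z) = -7850 ⇒ leading (phase φ = -88.3°).

PF = 0.02929 (leading, φ = -88.3°)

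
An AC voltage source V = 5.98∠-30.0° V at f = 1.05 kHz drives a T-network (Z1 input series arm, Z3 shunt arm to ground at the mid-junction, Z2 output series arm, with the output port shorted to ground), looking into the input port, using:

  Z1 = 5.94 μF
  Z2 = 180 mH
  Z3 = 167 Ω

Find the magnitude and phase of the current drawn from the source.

Step 1 — Angular frequency: ω = 2π·f = 2π·1050 = 6597 rad/s.
Step 2 — Component impedances:
  Z1: Z = 1/(jωC) = -j/(ω·C) = 0 - j25.52 Ω
  Z2: Z = jωL = j·6597·0.18 = 0 + j1188 Ω
  Z3: Z = R = 167 Ω
Step 3 — With the output port shorted to ground, the output series arm Z2 runs from the junction to ground; the shunt arm Z3 also runs from the junction to ground. They appear in parallel: Z3 || Z2 = 163.8 + j23.03 Ω.
Step 4 — Series with input arm Z1: Z_in = Z1 + (Z3 || Z2) = 163.8 - j2.488 Ω = 163.8∠-0.9° Ω.
Step 5 — Source phasor: V = 5.98∠-30.0° V = 5.179 - j2.99 V.
Step 6 — Ohm's law: I = V / Z_total = (5.179 - j2.99) / (163.8 - j2.488) = 0.03189 - j0.01777 A.
Step 7 — Convert to polar: |I| = 0.03651 A, ∠I = -29.1°.

I = 0.03651∠-29.1° A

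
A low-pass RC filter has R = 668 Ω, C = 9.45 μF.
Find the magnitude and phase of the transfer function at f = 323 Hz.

Step 1 — Angular frequency: ω = 2π·323 = 2029 rad/s.
Step 2 — Transfer function: H(jω) = 1/(1 + jωRC).
Step 3 — Denominator: 1 + jωRC = 1 + j·2029·668·9.45e-06 = 1 + j12.81.
Step 4 — H = 0.006056 - j0.07758.
Step 5 — Magnitude: |H| = 0.07782 (-22.2 dB); phase: φ = -85.5°.

|H| = 0.07782 (-22.2 dB), φ = -85.5°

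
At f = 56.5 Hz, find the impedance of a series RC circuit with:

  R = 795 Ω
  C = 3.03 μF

Step 1 — Angular frequency: ω = 2π·f = 2π·56.5 = 355 rad/s.
Step 2 — Component impedances:
  R: Z = R = 795 Ω
  C: Z = 1/(jωC) = -j/(ω·C) = 0 - j929.7 Ω
Step 3 — Series combination: Z_total = R + C = 795 - j929.7 Ω = 1223∠-49.5° Ω.

Z = 795 - j929.7 Ω = 1223∠-49.5° Ω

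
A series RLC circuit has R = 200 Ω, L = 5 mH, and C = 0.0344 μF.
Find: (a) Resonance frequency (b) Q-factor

Step 1 — Resonance condition Im(Z)=0 gives ω₀ = 1/√(LC).
Step 2 — ω₀ = 1/√(0.005·3.44e-08) = 7.625e+04 rad/s.
Step 3 — f₀ = ω₀/(2π) = 1.214e+04 Hz.
Step 4 — Series Q: Q = ω₀L/R = 7.625e+04·0.005/200 = 1.906.

(a) f₀ = 1.214e+04 Hz  (b) Q = 1.906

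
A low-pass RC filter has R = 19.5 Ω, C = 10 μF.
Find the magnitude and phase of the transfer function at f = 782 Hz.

Step 1 — Angular frequency: ω = 2π·782 = 4913 rad/s.
Step 2 — Transfer function: H(jω) = 1/(1 + jωRC).
Step 3 — Denominator: 1 + jωRC = 1 + j·4913·19.5·1e-05 = 1 + j0.9581.
Step 4 — H = 0.5214 - j0.4995.
Step 5 — Magnitude: |H| = 0.7221 (-2.8 dB); phase: φ = -43.8°.

|H| = 0.7221 (-2.8 dB), φ = -43.8°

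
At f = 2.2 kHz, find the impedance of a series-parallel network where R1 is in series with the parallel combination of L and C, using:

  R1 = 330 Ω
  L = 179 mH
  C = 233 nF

Step 1 — Angular frequency: ω = 2π·f = 2π·2200 = 1.382e+04 rad/s.
Step 2 — Component impedances:
  R1: Z = R = 330 Ω
  L: Z = jωL = j·1.382e+04·0.179 = 0 + j2474 Ω
  C: Z = 1/(jωC) = -j/(ω·C) = 0 - j310.5 Ω
Step 3 — Parallel branch: L || C = 1/(1/L + 1/C) = 0 - j355 Ω.
Step 4 — Series with R1: Z_total = R1 + (L || C) = 330 - j355 Ω = 484.7∠-47.1° Ω.

Z = 330 - j355 Ω = 484.7∠-47.1° Ω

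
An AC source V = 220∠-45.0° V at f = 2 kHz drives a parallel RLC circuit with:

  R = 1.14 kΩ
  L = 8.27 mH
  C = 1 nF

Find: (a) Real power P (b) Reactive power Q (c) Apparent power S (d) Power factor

Step 1 — Angular frequency: ω = 2π·f = 2π·2000 = 1.257e+04 rad/s.
Step 2 — Component impedances:
  R: Z = R = 1140 Ω
  L: Z = jωL = j·1.257e+04·0.00827 = 0 + j103.9 Ω
  C: Z = 1/(jωC) = -j/(ω·C) = 0 - j7.958e+04 Ω
Step 3 — Parallel combination: 1/Z_total = 1/R + 1/L + 1/C; Z_total = 9.42 + j103.2 Ω = 103.6∠84.8° Ω.
Step 4 — Source phasor: V = 220∠-45.0° V = 155.6 - j155.6 V.
Step 5 — Current: I = V / Z = -1.358 - j1.631 A = 2.123∠-129.8° A.
Step 6 — Complex power: S = V·I* = 42.46 + j465.1 VA.
Step 7 — Real power: P = Re(S) = 42.46 W.
Step 8 — Reactive power: Q = Im(S) = 465.1 VAR.
Step 9 — Apparent power: |S| = 467.1 VA.
Step 10 — Power factor: PF = P/|S| = 0.0909 (lagging).

(a) P = 42.46 W  (b) Q = 465.1 VAR  (c) S = 467.1 VA  (d) PF = 0.0909 (lagging)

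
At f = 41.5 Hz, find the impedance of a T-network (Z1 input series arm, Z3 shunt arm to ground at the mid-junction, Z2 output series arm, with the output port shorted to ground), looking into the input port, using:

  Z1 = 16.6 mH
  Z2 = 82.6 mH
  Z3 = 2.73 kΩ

Step 1 — Angular frequency: ω = 2π·f = 2π·41.5 = 260.8 rad/s.
Step 2 — Component impedances:
  Z1: Z = jωL = j·260.8·0.0166 = 0 + j4.328 Ω
  Z2: Z = jωL = j·260.8·0.0826 = 0 + j21.54 Ω
  Z3: Z = R = 2730 Ω
Step 3 — With the output port shorted to ground, the output series arm Z2 runs from the junction to ground; the shunt arm Z3 also runs from the junction to ground. They appear in parallel: Z3 || Z2 = 0.1699 + j21.54 Ω.
Step 4 — Series with input arm Z1: Z_in = Z1 + (Z3 || Z2) = 0.1699 + j25.87 Ω = 25.87∠89.6° Ω.

Z = 0.1699 + j25.87 Ω = 25.87∠89.6° Ω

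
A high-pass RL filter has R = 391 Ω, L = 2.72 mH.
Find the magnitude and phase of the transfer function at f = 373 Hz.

Step 1 — Angular frequency: ω = 2π·373 = 2344 rad/s.
Step 2 — Transfer function: H(jω) = jωL/(R + jωL).
Step 3 — Numerator jωL = j·6.375; denominator R + jωL = 391 + j6.375.
Step 4 — H = 0.0002657 + j0.0163.
Step 5 — Magnitude: |H| = 0.0163 (-35.8 dB); phase: φ = 89.1°.

|H| = 0.0163 (-35.8 dB), φ = 89.1°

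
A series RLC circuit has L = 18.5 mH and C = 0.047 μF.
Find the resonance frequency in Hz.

Step 1 — Resonance condition Im(Z)=0 gives ω₀ = 1/√(LC).
Step 2 — ω₀ = 1/√(0.0185·4.7e-08) = 3.391e+04 rad/s.
Step 3 — f₀ = ω₀/(2π) = 5397 Hz.

f₀ = 5397 Hz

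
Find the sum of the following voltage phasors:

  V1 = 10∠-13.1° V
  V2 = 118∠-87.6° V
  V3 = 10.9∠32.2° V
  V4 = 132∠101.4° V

Step 1 — Convert each phasor to rectangular form:
  V1 = 10·(cos(-13.1°) + j·sin(-13.1°)) = 9.74 - j2.267 V
  V2 = 118·(cos(-87.6°) + j·sin(-87.6°)) = 4.941 - j117.9 V
  V3 = 10.9·(cos(32.2°) + j·sin(32.2°)) = 9.224 + j5.808 V
  V4 = 132·(cos(101.4°) + j·sin(101.4°)) = -26.09 + j129.4 V
Step 2 — Sum components: V_total = -2.186 + j15.04 V.
Step 3 — Convert to polar: |V_total| = 15.2 V, ∠V_total = 98.3°.

V_total = 15.2∠98.3° V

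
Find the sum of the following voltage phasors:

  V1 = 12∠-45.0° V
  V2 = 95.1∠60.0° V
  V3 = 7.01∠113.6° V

Step 1 — Convert each phasor to rectangular form:
  V1 = 12·(cos(-45.0°) + j·sin(-45.0°)) = 8.485 - j8.485 V
  V2 = 95.1·(cos(60.0°) + j·sin(60.0°)) = 47.55 + j82.36 V
  V3 = 7.01·(cos(113.6°) + j·sin(113.6°)) = -2.806 + j6.424 V
Step 2 — Sum components: V_total = 53.23 + j80.3 V.
Step 3 — Convert to polar: |V_total| = 96.34 V, ∠V_total = 56.5°.

V_total = 96.34∠56.5° V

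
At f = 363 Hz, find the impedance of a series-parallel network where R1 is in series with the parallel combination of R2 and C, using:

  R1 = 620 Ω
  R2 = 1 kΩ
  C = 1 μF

Step 1 — Angular frequency: ω = 2π·f = 2π·363 = 2281 rad/s.
Step 2 — Component impedances:
  R1: Z = R = 620 Ω
  R2: Z = R = 1000 Ω
  C: Z = 1/(jωC) = -j/(ω·C) = 0 - j438.4 Ω
Step 3 — Parallel branch: R2 || C = 1/(1/R2 + 1/C) = 161.2 - j367.7 Ω.
Step 4 — Series with R1: Z_total = R1 + (R2 || C) = 781.2 - j367.7 Ω = 863.5∠-25.2° Ω.

Z = 781.2 - j367.7 Ω = 863.5∠-25.2° Ω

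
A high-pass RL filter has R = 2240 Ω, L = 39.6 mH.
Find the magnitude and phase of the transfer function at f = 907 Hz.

Step 1 — Angular frequency: ω = 2π·907 = 5699 rad/s.
Step 2 — Transfer function: H(jω) = jωL/(R + jωL).
Step 3 — Numerator jωL = j·225.7; denominator R + jωL = 2240 + j225.7.
Step 4 — H = 0.01005 + j0.09974.
Step 5 — Magnitude: |H| = 0.1002 (-20.0 dB); phase: φ = 84.2°.

|H| = 0.1002 (-20.0 dB), φ = 84.2°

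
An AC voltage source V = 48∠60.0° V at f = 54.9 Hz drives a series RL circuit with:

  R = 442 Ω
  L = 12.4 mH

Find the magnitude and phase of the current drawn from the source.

Step 1 — Angular frequency: ω = 2π·f = 2π·54.9 = 344.9 rad/s.
Step 2 — Component impedances:
  R: Z = R = 442 Ω
  L: Z = jωL = j·344.9·0.0124 = 0 + j4.277 Ω
Step 3 — Series combination: Z_total = R + L = 442 + j4.277 Ω = 442∠0.6° Ω.
Step 4 — Source phasor: V = 48∠60.0° V = 24 + j41.57 V.
Step 5 — Ohm's law: I = V / Z_total = (24 + j41.57) / (442 + j4.277) = 0.0552 + j0.09351 A.
Step 6 — Convert to polar: |I| = 0.1086 A, ∠I = 59.4°.

I = 0.1086∠59.4° A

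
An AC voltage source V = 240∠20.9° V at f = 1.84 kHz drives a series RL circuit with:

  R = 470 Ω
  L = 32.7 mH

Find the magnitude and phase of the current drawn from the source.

Step 1 — Angular frequency: ω = 2π·f = 2π·1840 = 1.156e+04 rad/s.
Step 2 — Component impedances:
  R: Z = R = 470 Ω
  L: Z = jωL = j·1.156e+04·0.0327 = 0 + j378 Ω
Step 3 — Series combination: Z_total = R + L = 470 + j378 Ω = 603.2∠38.8° Ω.
Step 4 — Source phasor: V = 240∠20.9° V = 224.2 + j85.62 V.
Step 5 — Ohm's law: I = V / Z_total = (224.2 + j85.62) / (470 + j378) = 0.3786 - j0.1224 A.
Step 6 — Convert to polar: |I| = 0.3979 A, ∠I = -17.9°.

I = 0.3979∠-17.9° A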